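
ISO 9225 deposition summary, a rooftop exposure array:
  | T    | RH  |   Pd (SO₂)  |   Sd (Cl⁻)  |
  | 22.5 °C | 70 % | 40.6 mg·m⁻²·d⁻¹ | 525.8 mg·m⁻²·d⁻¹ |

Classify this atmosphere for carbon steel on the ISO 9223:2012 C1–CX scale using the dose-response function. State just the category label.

carbon steel: T>10 °C ⇒ hinge -0.054·(22.5−10) = -0.6750
  Pd branch = 1.77·Pd^0.52·e^(0.02·RH+f) = 25.08 μm/a
  Cl⁻ term: 0.102·525.8^0.62·exp(0.033·70+0.04·22.5) = 122.9
  sum: 25.08 + 122.9 → r_corr = 148 μm/a
ISO 9223 Table 2 (carbon steel): 80 < 148 ≤ 200 μm/a ⇒ C5

C5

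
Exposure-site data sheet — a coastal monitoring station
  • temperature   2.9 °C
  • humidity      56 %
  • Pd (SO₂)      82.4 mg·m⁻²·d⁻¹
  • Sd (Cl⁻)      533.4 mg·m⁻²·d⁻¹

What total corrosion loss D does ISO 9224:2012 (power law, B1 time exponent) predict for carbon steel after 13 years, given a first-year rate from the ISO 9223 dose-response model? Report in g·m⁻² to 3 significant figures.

carbon steel: T≤10 °C ⇒ hinge +0.150·(2.9−10) = -1.0650
  sulphur-dioxide contribution → 18.54 μm/a
  chloride contribution → 35.67 μm/a
  total first-year rate 54.21 μm/a
Long-term exponent b (ISO 9224 Table 2, B1) = 0.523
  D(13) = 54.21 × 13^0.523 = 54.21 × 3.825 = 207.3 μm
  Mass loss = 207.3 μm × 7.85 g/cm³ = 1628 g·m⁻²

D(13) = 1.63e+03 g·m⁻²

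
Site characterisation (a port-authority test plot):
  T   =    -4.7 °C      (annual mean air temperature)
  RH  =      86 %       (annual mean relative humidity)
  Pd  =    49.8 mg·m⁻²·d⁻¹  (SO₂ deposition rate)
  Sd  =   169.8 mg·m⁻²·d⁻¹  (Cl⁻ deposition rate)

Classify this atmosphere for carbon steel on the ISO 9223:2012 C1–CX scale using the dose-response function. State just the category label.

C3

carbon steel: T≤10 °C ⇒ hinge +0.150·(-4.7−10) = -2.2050
  Pd branch = 1.77·Pd^0.52·e^(0.02·RH+f) = 8.316 μm/a
  Cl⁻ term: 0.102·169.8^0.62·exp(0.033·86+0.04·-4.7) = 34.84
  r_corr = 8.316 + 34.84 = 43.15 μm/a
43.2 μm/a falls in (25, 50] for carbon steel → category C3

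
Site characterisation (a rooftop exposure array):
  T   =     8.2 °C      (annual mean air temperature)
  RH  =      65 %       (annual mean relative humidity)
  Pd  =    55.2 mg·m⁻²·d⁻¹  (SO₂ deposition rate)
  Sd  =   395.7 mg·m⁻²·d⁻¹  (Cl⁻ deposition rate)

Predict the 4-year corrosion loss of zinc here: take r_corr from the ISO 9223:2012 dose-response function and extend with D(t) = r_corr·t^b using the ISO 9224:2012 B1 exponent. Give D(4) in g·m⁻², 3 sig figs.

zinc: f(T) = +0.038·(T−10) [T≤10 °C] = -0.0684
  SO₂ term: 0.0129·55.2^0.44·exp(0.046·65-0.0684) = 1.399
  Sd branch = 0.0175·Sd^0.57·e^(0.008·RH+0.085·T) = 1.787 μm/a
  r_corr = 1.399 + 1.787 = 3.186 μm/a
ISO 9224: D(t) = r_corr · t^b with b = 0.813 (zinc, B1)
  D(4) = 3.186 × 4^0.813 = 3.186 × 3.087 = 9.834 μm
  Mass loss = 9.834 μm × 7.14 g/cm³ = 70.21 g·m⁻²

D(4) = 70.2 g·m⁻²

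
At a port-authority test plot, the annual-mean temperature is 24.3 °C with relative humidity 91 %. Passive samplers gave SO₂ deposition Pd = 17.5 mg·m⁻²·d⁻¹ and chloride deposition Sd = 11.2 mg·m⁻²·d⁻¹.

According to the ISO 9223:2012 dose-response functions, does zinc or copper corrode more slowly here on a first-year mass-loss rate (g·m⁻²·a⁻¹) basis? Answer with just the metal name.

zinc: T>10 °C ⇒ hinge -0.071·(24.3−10) = -1.0153
  sulphur-dioxide contribution → 1.083 μm/a
  chloride contribution → 1.133 μm/a
  total first-year rate 2.216 μm/a
  mass loss = 2.216 μm/a × 7.14 g/cm³ = 15.82 g·m⁻²·a⁻¹
copper: temperature factor f = -0.080·(14.3) = -1.1440
  sulphur-dioxide contribution → 0.7627 μm/a
  chloride contribution → 1.713 μm/a
  total first-year rate 2.476 μm/a
  mass loss = 2.476 μm/a × 8.96 g/cm³ = 22.19 g·m⁻²·a⁻¹
Ordering by g·m⁻²·a⁻¹: copper (22.2) > zinc (15.8)

zinc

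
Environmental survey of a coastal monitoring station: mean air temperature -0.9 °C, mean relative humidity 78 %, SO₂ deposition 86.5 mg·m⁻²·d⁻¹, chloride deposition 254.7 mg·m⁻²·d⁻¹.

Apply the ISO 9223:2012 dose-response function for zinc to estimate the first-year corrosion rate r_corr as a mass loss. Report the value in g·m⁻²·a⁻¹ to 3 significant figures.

zinc: temperature factor f = +0.038·(-10.9) = -0.4142
  SO₂ term: 0.0129·86.5^0.44·exp(0.046·78-0.4142) = 2.194
  Cl⁻ term: 0.0175·254.7^0.57·exp(0.008·78+0.085·-0.9) = 0.7116
  r_corr = 2.194 + 0.7116 = 2.906 μm/a
Convert to mass loss: 2.906 μm/a × 7.14 g/cm³ = 20.75 g·m⁻²·a⁻¹

r_corr = 20.7 g·m⁻²·a⁻¹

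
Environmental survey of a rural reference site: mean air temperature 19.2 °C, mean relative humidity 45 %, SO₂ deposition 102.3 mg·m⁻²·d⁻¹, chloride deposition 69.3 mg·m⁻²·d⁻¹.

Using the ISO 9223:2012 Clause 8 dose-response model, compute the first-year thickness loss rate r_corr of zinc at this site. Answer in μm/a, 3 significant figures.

zinc: T>10 °C ⇒ hinge -0.071·(19.2−10) = -0.6532
  SO₂ term: 0.0129·102.3^0.44·exp(0.046·45-0.6532) = 0.4076
  Cl⁻ term: 0.0175·69.3^0.57·exp(0.008·45+0.085·19.2) = 1.437
  sum: 0.4076 + 1.437 → r_corr = 1.844 μm/a

r_corr = 1.84 μm/a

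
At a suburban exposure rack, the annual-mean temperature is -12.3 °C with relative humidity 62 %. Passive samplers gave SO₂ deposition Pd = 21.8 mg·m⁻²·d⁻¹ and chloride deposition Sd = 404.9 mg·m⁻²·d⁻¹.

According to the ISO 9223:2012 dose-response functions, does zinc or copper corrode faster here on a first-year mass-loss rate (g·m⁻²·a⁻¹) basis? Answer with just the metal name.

zinc: f(T) = +0.038·(T−10) [T≤10 °C] = -0.8474
  Pd branch = 0.0129·Pd^0.44·e^(0.046·RH+f) = 0.3716 μm/a
  Cl⁻ term: 0.0175·404.9^0.57·exp(0.008·62+0.085·-12.3) = 0.3094
  sum: 0.3716 + 0.3094 → r_corr = 0.6811 μm/a
  mass loss = 0.6811 μm/a × 7.14 g/cm³ = 4.863 g·m⁻²·a⁻¹
copper: f(T) = +0.126·(T−10) [T≤10 °C] = -2.8098
  SO₂ term: 0.0053·21.8^0.26·exp(0.059·62-2.8098) = 0.02758
  Cl⁻ term: 0.01025·404.9^0.27·exp(0.036·62+0.049·-12.3) = 0.2644
  sum: 0.02758 + 0.2644 → r_corr = 0.292 μm/a
  mass loss = 0.292 μm/a × 8.96 g/cm³ = 2.616 g·m⁻²·a⁻¹
Ordering by g·m⁻²·a⁻¹: zinc (4.86) > copper (2.62)

zinc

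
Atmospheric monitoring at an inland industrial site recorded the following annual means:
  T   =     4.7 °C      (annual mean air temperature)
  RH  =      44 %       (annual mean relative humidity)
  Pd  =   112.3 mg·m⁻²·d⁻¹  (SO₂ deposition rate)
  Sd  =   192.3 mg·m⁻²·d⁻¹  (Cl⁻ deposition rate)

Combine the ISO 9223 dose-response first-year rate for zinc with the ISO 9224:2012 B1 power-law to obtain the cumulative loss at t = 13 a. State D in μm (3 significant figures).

zinc: T≤10 °C ⇒ hinge +0.038·(4.7−10) = -0.2014
  Pd branch = 0.0129·Pd^0.44·e^(0.046·RH+f) = 0.6372 μm/a
  Sd branch = 0.0175·Sd^0.57·e^(0.008·RH+0.085·T) = 0.7435 μm/a
  sum: 0.6372 + 0.7435 → r_corr = 1.381 μm/a
ISO 9224: D(t) = r_corr · t^b with b = 0.813 (zinc, B1)
  D(13) = 1.381 × 13^0.813 = 1.381 × 8.047 = 11.11 μm

D(13) = 11.1 μm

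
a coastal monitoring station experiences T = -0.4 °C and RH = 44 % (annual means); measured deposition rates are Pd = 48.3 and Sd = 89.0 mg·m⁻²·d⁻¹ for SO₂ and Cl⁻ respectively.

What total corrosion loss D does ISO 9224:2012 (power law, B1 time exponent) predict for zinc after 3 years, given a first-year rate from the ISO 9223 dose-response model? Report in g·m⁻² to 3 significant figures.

D(3) = 11.7 g·m⁻²

zinc: f(T) = +0.038·(T−10) [T≤10 °C] = -0.3952
  sulphur-dioxide contribution → 0.3622 μm/a
  chloride contribution → 0.3107 μm/a
  ⇒ r_corr(zinc) = 0.6728 μm/a
Power-law: D(3) = r_corr · 3^0.813
  D(3) = 0.6728 × 3^0.813 = 0.6728 × 2.443 = 1.644 μm
  Mass loss = 1.644 μm × 7.14 g/cm³ = 11.74 g·m⁻²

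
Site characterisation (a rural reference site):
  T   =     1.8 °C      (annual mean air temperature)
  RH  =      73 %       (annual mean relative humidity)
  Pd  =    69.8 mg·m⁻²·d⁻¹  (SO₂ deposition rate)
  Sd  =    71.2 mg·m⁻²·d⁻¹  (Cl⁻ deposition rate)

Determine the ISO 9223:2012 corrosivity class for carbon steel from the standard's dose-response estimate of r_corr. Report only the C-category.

C3

carbon steel: T≤10 °C ⇒ hinge +0.150·(1.8−10) = -1.2300
  SO₂ term: 1.77·69.8^0.52·exp(0.02·73-1.2300) = 20.26
  Sd branch = 0.102·Sd^0.62·e^(0.033·RH+0.04·T) = 17.16 μm/a
  r_corr = 20.26 + 17.16 = 37.43 μm/a
ISO 9223 Table 2 (carbon steel): 25 < 37.4 ≤ 50 μm/a ⇒ C3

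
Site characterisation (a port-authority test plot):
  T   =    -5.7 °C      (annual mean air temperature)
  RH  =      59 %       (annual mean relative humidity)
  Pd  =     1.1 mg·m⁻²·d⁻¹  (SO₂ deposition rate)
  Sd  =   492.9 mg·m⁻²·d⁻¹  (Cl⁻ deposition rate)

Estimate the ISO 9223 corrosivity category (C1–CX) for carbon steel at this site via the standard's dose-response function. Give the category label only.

carbon steel: T≤10 °C ⇒ hinge +0.150·(-5.7−10) = -2.3550
  Pd branch = 1.77·Pd^0.52·e^(0.02·RH+f) = 0.5744 μm/a
  Cl⁻ term: 0.102·492.9^0.62·exp(0.033·59+0.04·-5.7) = 26.59
  sum: 0.5744 + 26.59 → r_corr = 27.16 μm/a
ISO 9223 Table 2 (carbon steel): 25 < 27.2 ≤ 50 μm/a ⇒ C3

C3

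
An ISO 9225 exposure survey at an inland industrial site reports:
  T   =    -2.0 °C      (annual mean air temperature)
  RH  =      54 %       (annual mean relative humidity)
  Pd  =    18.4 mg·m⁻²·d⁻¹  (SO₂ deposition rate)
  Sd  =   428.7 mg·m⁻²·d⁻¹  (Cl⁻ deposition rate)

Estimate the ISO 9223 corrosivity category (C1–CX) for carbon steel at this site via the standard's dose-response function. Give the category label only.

carbon steel: f(T) = +0.150·(T−10) [T≤10 °C] = -1.8000
  Pd branch = 1.77·Pd^0.52·e^(0.02·RH+f) = 3.917 μm/a
  Cl⁻ term: 0.102·428.7^0.62·exp(0.033·54+0.04·-2.0) = 23.97
  sum: 3.917 + 23.97 → r_corr = 27.89 μm/a
Category bounds: 25…50 μm/a bracket r_corr ⇒ C3

C3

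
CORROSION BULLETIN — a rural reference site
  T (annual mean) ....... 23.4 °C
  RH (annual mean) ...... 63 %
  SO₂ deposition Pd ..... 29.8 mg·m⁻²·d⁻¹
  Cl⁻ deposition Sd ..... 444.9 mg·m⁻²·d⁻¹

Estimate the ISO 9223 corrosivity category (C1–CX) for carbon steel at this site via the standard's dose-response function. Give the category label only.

carbon steel: f(T) = -0.054·(T−10) [T>10 °C] = -0.7236
  Pd branch = 1.77·Pd^0.52·e^(0.02·RH+f) = 17.68 μm/a
  Sd branch = 0.102·Sd^0.62·e^(0.033·RH+0.04·T) = 91.18 μm/a
  sum: 17.68 + 91.18 → r_corr = 108.9 μm/a
Category bounds: 80…200 μm/a bracket r_corr ⇒ C5

C5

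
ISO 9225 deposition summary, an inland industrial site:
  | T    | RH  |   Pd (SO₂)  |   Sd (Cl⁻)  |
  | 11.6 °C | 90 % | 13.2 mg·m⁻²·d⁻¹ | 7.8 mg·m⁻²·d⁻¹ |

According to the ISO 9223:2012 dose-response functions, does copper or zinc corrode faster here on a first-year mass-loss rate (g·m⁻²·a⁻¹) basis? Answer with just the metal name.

copper

copper: f(T) = -0.080·(T−10) [T>10 °C] = -0.1280
  Pd branch = 0.0053·Pd^0.26·e^(0.059·RH+f) = 1.846 μm/a
  Sd branch = 0.01025·Sd^0.27·e^(0.036·RH+0.049·T) = 0.8046 μm/a
  sum: 1.846 + 0.8046 → r_corr = 2.65 μm/a
  mass loss = 2.65 μm/a × 8.96 g/cm³ = 23.75 g·m⁻²·a⁻¹
zinc: temperature factor f = -0.071·(1.6) = -0.1136
  Pd branch = 0.0129·Pd^0.44·e^(0.046·RH+f) = 2.251 μm/a
  Cl⁻ term: 0.0175·7.8^0.57·exp(0.008·90+0.085·11.6) = 0.3108
  sum: 2.251 + 0.3108 → r_corr = 2.561 μm/a
  mass loss = 2.561 μm/a × 7.14 g/cm³ = 18.29 g·m⁻²·a⁻¹
Ordering by g·m⁻²·a⁻¹: copper (23.7) > zinc (18.3)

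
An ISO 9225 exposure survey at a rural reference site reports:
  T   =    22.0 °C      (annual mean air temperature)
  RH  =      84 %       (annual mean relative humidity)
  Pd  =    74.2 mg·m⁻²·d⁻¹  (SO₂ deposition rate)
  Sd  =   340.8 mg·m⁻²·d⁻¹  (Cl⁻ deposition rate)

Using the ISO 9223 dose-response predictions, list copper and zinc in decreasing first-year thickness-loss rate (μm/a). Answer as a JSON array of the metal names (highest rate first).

["zinc", "copper"]

copper: temperature factor f = -0.080·(12.0) = -0.9600
  sulphur-dioxide contribution → 0.8831 μm/a
  chloride contribution → 2.992 μm/a
  ⇒ r_corr(copper) = 3.875 μm/a
zinc: f(T) = -0.071·(T−10) [T>10 °C] = -0.8520
  sulphur-dioxide contribution → 1.744 μm/a
  chloride contribution → 6.174 μm/a
  ⇒ r_corr(zinc) = 7.918 μm/a
Ordering by μm/a: zinc (7.92) > copper (3.88)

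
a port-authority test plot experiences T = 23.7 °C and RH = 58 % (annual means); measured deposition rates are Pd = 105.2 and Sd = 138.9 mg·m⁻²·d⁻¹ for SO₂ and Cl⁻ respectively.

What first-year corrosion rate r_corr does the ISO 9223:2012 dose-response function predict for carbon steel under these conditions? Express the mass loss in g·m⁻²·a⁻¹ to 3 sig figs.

carbon steel: T>10 °C ⇒ hinge -0.054·(23.7−10) = -0.7398
  sulphur-dioxide contribution → 30.33 μm/a
  chloride contribution → 38.02 μm/a
  total first-year rate 68.35 μm/a
Convert to mass loss: 68.35 μm/a × 7.85 g/cm³ = 536.6 g·m⁻²·a⁻¹

r_corr = 537 g·m⁻²·a⁻¹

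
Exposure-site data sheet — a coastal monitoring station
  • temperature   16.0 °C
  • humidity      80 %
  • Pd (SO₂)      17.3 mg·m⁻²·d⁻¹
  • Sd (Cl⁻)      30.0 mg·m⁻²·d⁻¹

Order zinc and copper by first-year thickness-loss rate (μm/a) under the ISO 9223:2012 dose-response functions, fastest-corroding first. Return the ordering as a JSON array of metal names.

["zinc", "copper"]

zinc: T>10 °C ⇒ hinge -0.071·(16.0−10) = -0.4260
  SO₂ term: 0.0129·17.3^0.44·exp(0.046·80-0.4260) = 1.171
  Sd branch = 0.0175·Sd^0.57·e^(0.008·RH+0.085·T) = 0.8986 μm/a
  r_corr = 1.171 + 0.8986 = 2.07 μm/a
copper: T>10 °C ⇒ hinge -0.080·(16.0−10) = -0.4800
  SO₂ term: 0.0053·17.3^0.26·exp(0.059·80-0.4800) = 0.7719
  Sd branch = 0.01025·Sd^0.27·e^(0.036·RH+0.049·T) = 1.002 μm/a
  sum: 0.7719 + 1.002 → r_corr = 1.774 μm/a
Ordering by μm/a: zinc (2.07) > copper (1.77)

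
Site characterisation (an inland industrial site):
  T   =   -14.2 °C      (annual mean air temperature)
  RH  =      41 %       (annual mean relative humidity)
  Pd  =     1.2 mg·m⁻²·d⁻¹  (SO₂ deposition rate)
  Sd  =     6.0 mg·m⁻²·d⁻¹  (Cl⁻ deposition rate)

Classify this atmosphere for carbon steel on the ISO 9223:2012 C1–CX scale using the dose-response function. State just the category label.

carbon steel: f(T) = +0.150·(T−10) [T≤10 °C] = -3.6300
  SO₂ term: 1.77·1.2^0.52·exp(0.02·41-3.6300) = 0.1172
  Cl⁻ term: 0.102·6.0^0.62·exp(0.033·41+0.04·-14.2) = 0.6792
  sum: 0.1172 + 0.6792 → r_corr = 0.7963 μm/a
0.796 μm/a falls in (0, 1.3] for carbon steel → category C1

C1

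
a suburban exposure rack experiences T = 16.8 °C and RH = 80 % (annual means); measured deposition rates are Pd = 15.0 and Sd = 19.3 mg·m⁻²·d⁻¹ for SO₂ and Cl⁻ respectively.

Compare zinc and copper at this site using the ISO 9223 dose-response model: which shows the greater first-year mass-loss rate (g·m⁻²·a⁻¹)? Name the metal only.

copper

zinc: temperature factor f = -0.071·(6.8) = -0.4828
  sulphur-dioxide contribution → 1.039 μm/a
  chloride contribution → 0.748 μm/a
  total first-year rate 1.787 μm/a
  mass loss = 1.787 μm/a × 7.14 g/cm³ = 12.76 g·m⁻²·a⁻¹
copper: T>10 °C ⇒ hinge -0.080·(16.8−10) = -0.5440
  sulphur-dioxide contribution → 0.6977 μm/a
  chloride contribution → 0.9249 μm/a
  ⇒ r_corr(copper) = 1.623 μm/a
  mass loss = 1.623 μm/a × 8.96 g/cm³ = 14.54 g·m⁻²·a⁻¹
Ordering by g·m⁻²·a⁻¹: copper (14.5) > zinc (12.8)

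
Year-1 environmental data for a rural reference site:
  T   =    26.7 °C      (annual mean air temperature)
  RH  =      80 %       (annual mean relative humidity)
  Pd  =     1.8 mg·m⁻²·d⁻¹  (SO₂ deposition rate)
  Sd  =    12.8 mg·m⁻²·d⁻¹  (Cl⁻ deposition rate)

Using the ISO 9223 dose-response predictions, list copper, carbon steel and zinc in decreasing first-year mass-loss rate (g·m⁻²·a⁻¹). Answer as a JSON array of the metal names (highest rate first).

copper: temperature factor f = -0.080·(16.7) = -1.3360
  Pd branch = 0.0053·Pd^0.26·e^(0.059·RH+f) = 0.1821 μm/a
  Cl⁻ term: 0.01025·12.8^0.27·exp(0.036·80+0.049·26.7) = 1.345
  r_corr = 0.1821 + 1.345 = 1.527 μm/a
  mass loss = 1.527 μm/a × 8.96 g/cm³ = 13.68 g·m⁻²·a⁻¹
carbon steel: f(T) = -0.054·(T−10) [T>10 °C] = -0.9018
  Pd branch = 1.77·Pd^0.52·e^(0.02·RH+f) = 4.83 μm/a
  Cl⁻ term: 0.102·12.8^0.62·exp(0.033·80+0.04·26.7) = 20.2
  r_corr = 4.83 + 20.2 = 25.03 μm/a
  mass loss = 25.03 μm/a × 7.85 g/cm³ = 196.5 g·m⁻²·a⁻¹
zinc: T>10 °C ⇒ hinge -0.071·(26.7−10) = -1.1857
  SO₂ term: 0.0129·1.8^0.44·exp(0.046·80-1.1857) = 0.2024
  Cl⁻ term: 0.0175·12.8^0.57·exp(0.008·80+0.085·26.7) = 1.373
  sum: 0.2024 + 1.373 → r_corr = 1.576 μm/a
  mass loss = 1.576 μm/a × 7.14 g/cm³ = 11.25 g·m⁻²·a⁻¹
Ordering by g·m⁻²·a⁻¹: carbon steel (197) > copper (13.7) > zinc (11.2)

["carbon steel", "copper", "zinc"]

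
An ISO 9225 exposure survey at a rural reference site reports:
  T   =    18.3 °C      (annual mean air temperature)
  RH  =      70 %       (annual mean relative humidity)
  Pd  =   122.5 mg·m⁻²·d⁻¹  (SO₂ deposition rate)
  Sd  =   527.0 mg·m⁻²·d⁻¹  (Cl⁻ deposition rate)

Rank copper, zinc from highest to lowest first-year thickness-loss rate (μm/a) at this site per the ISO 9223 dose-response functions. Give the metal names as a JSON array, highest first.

copper: f(T) = -0.080·(T−10) [T>10 °C] = -0.6640
  Pd branch = 0.0053·Pd^0.26·e^(0.059·RH+f) = 0.5922 μm/a
  Cl⁻ term: 0.01025·527.0^0.27·exp(0.036·70+0.049·18.3) = 1.696
  r_corr = 0.5922 + 1.696 = 2.288 μm/a
zinc: T>10 °C ⇒ hinge -0.071·(18.3−10) = -0.5893
  Pd branch = 0.0129·Pd^0.44·e^(0.046·RH+f) = 1.485 μm/a
  Sd branch = 0.0175·Sd^0.57·e^(0.008·RH+0.085·T) = 5.167 μm/a
  sum: 1.485 + 5.167 → r_corr = 6.652 μm/a
Ordering by μm/a: zinc (6.65) > copper (2.29)

["zinc", "copper"]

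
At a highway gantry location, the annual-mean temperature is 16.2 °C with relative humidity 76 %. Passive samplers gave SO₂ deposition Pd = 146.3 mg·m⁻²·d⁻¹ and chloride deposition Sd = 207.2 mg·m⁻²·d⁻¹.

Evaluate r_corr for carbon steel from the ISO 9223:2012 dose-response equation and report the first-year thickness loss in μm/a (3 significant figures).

carbon steel: T>10 °C ⇒ hinge -0.054·(16.2−10) = -0.3348
  sulphur-dioxide contribution → 77.38 μm/a
  chloride contribution → 65.37 μm/a
  ⇒ r_corr(carbon steel) = 142.8 μm/a

r_corr = 143 μm/a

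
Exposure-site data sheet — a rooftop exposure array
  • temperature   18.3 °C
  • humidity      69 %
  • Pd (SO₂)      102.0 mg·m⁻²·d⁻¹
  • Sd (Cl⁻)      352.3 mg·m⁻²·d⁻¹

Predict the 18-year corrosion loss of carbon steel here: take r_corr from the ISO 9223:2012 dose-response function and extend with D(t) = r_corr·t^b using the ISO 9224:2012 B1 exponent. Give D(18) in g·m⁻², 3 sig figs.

D(18) = 4.56e+03 g·m⁻²

carbon steel: T>10 °C ⇒ hinge -0.054·(18.3−10) = -0.4482
  Pd branch = 1.77·Pd^0.52·e^(0.02·RH+f) = 49.79 μm/a
  Cl⁻ term: 0.102·352.3^0.62·exp(0.033·69+0.04·18.3) = 78.43
  r_corr = 49.79 + 78.43 = 128.2 μm/a
ISO 9224: D(t) = r_corr · t^b with b = 0.523 (carbon steel, B1)
  D(18) = 128.2 × 18^0.523 = 128.2 × 4.534 = 581.4 μm
  Mass loss = 581.4 μm × 7.85 g/cm³ = 4564 g·m⁻²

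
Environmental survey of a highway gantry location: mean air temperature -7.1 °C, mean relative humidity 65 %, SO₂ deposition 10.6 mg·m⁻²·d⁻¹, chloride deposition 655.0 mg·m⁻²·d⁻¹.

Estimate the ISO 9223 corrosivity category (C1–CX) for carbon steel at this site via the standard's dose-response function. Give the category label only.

carbon steel: f(T) = +0.150·(T−10) [T≤10 °C] = -2.5650
  SO₂ term: 1.77·10.6^0.52·exp(0.02·65-2.5650) = 1.705
  Sd branch = 0.102·Sd^0.62·e^(0.033·RH+0.04·T) = 36.55 μm/a
  r_corr = 1.705 + 36.55 = 38.26 μm/a
ISO 9223 Table 2 (carbon steel): 25 < 38.3 ≤ 50 μm/a ⇒ C3

C3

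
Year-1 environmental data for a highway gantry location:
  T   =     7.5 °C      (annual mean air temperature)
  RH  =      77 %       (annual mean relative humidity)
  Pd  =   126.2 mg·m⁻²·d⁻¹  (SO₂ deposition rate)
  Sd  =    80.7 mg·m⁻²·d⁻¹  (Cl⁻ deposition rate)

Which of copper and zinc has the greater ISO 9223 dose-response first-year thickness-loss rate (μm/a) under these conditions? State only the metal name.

zinc

copper: temperature factor f = +0.126·(-2.5) = -0.3150
  sulphur-dioxide contribution → 1.279 μm/a
  chloride contribution → 0.7745 μm/a
  ⇒ r_corr(copper) = 2.053 μm/a
zinc: T≤10 °C ⇒ hinge +0.038·(7.5−10) = -0.0950
  sulphur-dioxide contribution → 3.405 μm/a
  chloride contribution → 0.7488 μm/a
  total first-year rate 4.153 μm/a
Ordering by μm/a: zinc (4.15) > copper (2.05)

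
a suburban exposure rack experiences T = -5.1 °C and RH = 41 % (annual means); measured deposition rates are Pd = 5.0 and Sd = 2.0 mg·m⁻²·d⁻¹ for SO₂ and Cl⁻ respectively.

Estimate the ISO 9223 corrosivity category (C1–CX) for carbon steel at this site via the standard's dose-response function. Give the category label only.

C2

carbon steel: temperature factor f = +0.150·(-15.1) = -2.2650
  Pd branch = 1.77·Pd^0.52·e^(0.02·RH+f) = 0.9636 μm/a
  Cl⁻ term: 0.102·2.0^0.62·exp(0.033·41+0.04·-5.1) = 0.4946
  sum: 0.9636 + 0.4946 → r_corr = 1.458 μm/a
1.46 μm/a falls in (1.3, 25] for carbon steel → category C2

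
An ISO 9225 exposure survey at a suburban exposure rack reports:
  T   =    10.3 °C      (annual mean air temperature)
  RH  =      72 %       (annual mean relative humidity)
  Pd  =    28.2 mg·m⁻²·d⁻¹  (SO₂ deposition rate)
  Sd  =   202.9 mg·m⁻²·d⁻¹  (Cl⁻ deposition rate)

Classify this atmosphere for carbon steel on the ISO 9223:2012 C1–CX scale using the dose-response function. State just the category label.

C5

carbon steel: T>10 °C ⇒ hinge -0.054·(10.3−10) = -0.0162
  Pd branch = 1.77·Pd^0.52·e^(0.02·RH+f) = 41.73 μm/a
  Cl⁻ term: 0.102·202.9^0.62·exp(0.033·72+0.04·10.3) = 44.66
  sum: 41.73 + 44.66 → r_corr = 86.39 μm/a
ISO 9223 Table 2 (carbon steel): 80 < 86.4 ≤ 200 μm/a ⇒ C5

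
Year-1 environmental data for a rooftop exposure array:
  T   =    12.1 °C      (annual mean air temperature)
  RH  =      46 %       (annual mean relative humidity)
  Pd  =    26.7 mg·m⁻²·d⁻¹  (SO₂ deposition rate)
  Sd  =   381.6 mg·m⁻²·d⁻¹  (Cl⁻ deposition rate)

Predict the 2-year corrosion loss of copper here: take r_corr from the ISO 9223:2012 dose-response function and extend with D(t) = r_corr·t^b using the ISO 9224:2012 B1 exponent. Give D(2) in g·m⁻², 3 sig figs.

D(2) = 9.14 g·m⁻²

copper: f(T) = -0.080·(T−10) [T>10 °C] = -0.1680
  SO₂ term: 0.0053·26.7^0.26·exp(0.059·46-0.1680) = 0.1588
  Sd branch = 0.01025·Sd^0.27·e^(0.036·RH+0.049·T) = 0.4836 μm/a
  sum: 0.1588 + 0.4836 → r_corr = 0.6424 μm/a
ISO 9224: D(t) = r_corr · t^b with b = 0.667 (copper, B1)
  D(2) = 0.6424 × 2^0.667 = 0.6424 × 1.588 = 1.02 μm
  Mass loss = 1.02 μm × 8.96 g/cm³ = 9.139 g·m⁻²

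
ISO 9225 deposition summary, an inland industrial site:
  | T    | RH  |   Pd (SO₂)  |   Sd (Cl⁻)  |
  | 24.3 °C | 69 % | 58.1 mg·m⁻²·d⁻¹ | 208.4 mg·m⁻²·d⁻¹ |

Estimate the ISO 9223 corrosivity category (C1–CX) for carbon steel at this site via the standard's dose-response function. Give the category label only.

C5

carbon steel: f(T) = -0.054·(T−10) [T>10 °C] = -0.7722
  SO₂ term: 1.77·58.1^0.52·exp(0.02·69-0.7722) = 26.87
  Cl⁻ term: 0.102·208.4^0.62·exp(0.033·69+0.04·24.3) = 72
  sum: 26.87 + 72 → r_corr = 98.87 μm/a
ISO 9223 Table 2 (carbon steel): 80 < 98.9 ≤ 200 μm/a ⇒ C5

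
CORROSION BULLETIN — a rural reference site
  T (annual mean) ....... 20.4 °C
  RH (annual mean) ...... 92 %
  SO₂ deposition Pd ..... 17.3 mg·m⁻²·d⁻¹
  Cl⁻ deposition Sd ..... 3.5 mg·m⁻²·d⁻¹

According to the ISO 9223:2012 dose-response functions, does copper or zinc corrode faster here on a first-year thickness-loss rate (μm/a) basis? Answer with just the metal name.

copper: f(T) = -0.080·(T−10) [T>10 °C] = -0.8320
  SO₂ term: 0.0053·17.3^0.26·exp(0.059·92-0.8320) = 1.102
  Cl⁻ term: 0.01025·3.5^0.27·exp(0.036·92+0.049·20.4) = 1.072
  sum: 1.102 + 1.072 → r_corr = 2.174 μm/a
zinc: temperature factor f = -0.071·(10.4) = -0.7384
  Pd branch = 0.0129·Pd^0.44·e^(0.046·RH+f) = 1.488 μm/a
  Sd branch = 0.0175·Sd^0.57·e^(0.008·RH+0.085·T) = 0.4225 μm/a
  sum: 1.488 + 0.4225 → r_corr = 1.91 μm/a
Ordering by μm/a: copper (2.17) > zinc (1.91)

copper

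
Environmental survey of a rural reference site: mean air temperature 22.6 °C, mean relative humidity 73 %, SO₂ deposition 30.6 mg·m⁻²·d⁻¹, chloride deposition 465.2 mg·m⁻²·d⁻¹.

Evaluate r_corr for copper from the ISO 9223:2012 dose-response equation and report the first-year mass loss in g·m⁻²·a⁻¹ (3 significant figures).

copper: f(T) = -0.080·(T−10) [T>10 °C] = -1.0080
  sulphur-dioxide contribution → 0.3494 μm/a
  chloride contribution → 2.256 μm/a
  ⇒ r_corr(copper) = 2.605 μm/a
Convert to mass loss: 2.605 μm/a × 8.96 g/cm³ = 23.34 g·m⁻²·a⁻¹

r_corr = 23.3 g·m⁻²·a⁻¹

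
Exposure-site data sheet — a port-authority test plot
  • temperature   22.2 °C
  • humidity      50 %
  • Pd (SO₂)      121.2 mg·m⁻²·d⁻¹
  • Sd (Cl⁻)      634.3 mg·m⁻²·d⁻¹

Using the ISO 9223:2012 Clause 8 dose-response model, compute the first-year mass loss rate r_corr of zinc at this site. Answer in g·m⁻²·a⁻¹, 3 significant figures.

zinc: f(T) = -0.071·(T−10) [T>10 °C] = -0.8662
  Pd branch = 0.0129·Pd^0.44·e^(0.046·RH+f) = 0.4467 μm/a
  Sd branch = 0.0175·Sd^0.57·e^(0.008·RH+0.085·T) = 6.817 μm/a
  r_corr = 0.4467 + 6.817 = 7.263 μm/a
Convert to mass loss: 7.263 μm/a × 7.14 g/cm³ = 51.86 g·m⁻²·a⁻¹

r_corr = 51.9 g·m⁻²·a⁻¹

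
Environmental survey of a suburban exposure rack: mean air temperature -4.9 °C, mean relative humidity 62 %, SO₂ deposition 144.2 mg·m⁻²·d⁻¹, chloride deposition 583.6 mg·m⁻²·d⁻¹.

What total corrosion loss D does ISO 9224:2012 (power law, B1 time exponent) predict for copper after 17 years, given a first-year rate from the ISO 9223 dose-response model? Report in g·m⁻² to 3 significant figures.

D(17) = 31.7 g·m⁻²

copper: temperature factor f = +0.126·(-14.9) = -1.8774
  Pd branch = 0.0053·Pd^0.26·e^(0.059·RH+f) = 0.1145 μm/a
  Sd branch = 0.01025·Sd^0.27·e^(0.036·RH+0.049·T) = 0.4194 μm/a
  sum: 0.1145 + 0.4194 → r_corr = 0.5339 μm/a
Power-law: D(17) = r_corr · 17^0.667
  D(17) = 0.5339 × 17^0.667 = 0.5339 × 6.618 = 3.534 μm
  Mass loss = 3.534 μm × 8.96 g/cm³ = 31.66 g·m⁻²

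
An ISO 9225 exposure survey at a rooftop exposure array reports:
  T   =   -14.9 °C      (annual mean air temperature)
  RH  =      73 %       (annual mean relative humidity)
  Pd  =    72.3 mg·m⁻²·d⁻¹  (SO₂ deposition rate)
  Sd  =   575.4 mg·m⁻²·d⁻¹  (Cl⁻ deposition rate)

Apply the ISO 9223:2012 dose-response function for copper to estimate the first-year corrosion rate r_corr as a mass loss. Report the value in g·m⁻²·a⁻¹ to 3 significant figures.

copper: f(T) = +0.126·(T−10) [T≤10 °C] = -3.1374
  Pd branch = 0.0053·Pd^0.26·e^(0.059·RH+f) = 0.05195 μm/a
  Cl⁻ term: 0.01025·575.4^0.27·exp(0.036·73+0.049·-14.9) = 0.3803
  sum: 0.05195 + 0.3803 → r_corr = 0.4323 μm/a
Convert to mass loss: 0.4323 μm/a × 8.96 g/cm³ = 3.873 g·m⁻²·a⁻¹

r_corr = 3.87 g·m⁻²·a⁻¹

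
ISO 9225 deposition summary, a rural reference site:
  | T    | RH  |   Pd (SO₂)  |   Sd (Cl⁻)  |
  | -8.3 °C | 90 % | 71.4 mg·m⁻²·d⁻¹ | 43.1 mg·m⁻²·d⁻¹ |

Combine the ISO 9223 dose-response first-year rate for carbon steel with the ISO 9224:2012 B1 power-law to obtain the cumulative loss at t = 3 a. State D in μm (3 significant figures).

D(3) = 37.4 μm

carbon steel: T≤10 °C ⇒ hinge +0.150·(-8.3−10) = -2.7450
  SO₂ term: 1.77·71.4^0.52·exp(0.02·90-2.7450) = 6.331
  Cl⁻ term: 0.102·43.1^0.62·exp(0.033·90+0.04·-8.3) = 14.71
  r_corr = 6.331 + 14.71 = 21.04 μm/a
Long-term exponent b (ISO 9224 Table 2, B1) = 0.523
  D(3) = 21.04 × 3^0.523 = 21.04 × 1.776 = 37.38 μm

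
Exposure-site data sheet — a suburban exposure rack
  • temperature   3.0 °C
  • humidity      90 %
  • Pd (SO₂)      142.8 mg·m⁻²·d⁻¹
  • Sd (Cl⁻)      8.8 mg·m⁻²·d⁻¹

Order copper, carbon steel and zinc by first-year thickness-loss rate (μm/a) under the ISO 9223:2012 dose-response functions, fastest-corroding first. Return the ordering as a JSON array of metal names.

["carbon steel", "zinc", "copper"]

copper: f(T) = +0.126·(T−10) [T≤10 °C] = -0.8820
  SO₂ term: 0.0053·142.8^0.26·exp(0.059·90-0.8820) = 1.613
  Cl⁻ term: 0.01025·8.8^0.27·exp(0.036·90+0.049·3.0) = 0.5454
  sum: 1.613 + 0.5454 → r_corr = 2.158 μm/a
carbon steel: f(T) = +0.150·(T−10) [T≤10 °C] = -1.0500
  SO₂ term: 1.77·142.8^0.52·exp(0.02·90-1.0500) = 49.45
  Sd branch = 0.102·Sd^0.62·e^(0.033·RH+0.04·T) = 8.633 μm/a
  r_corr = 49.45 + 8.633 = 58.08 μm/a
zinc: f(T) = +0.038·(T−10) [T≤10 °C] = -0.2660
  SO₂ term: 0.0129·142.8^0.44·exp(0.046·90-0.2660) = 5.51
  Sd branch = 0.0175·Sd^0.57·e^(0.008·RH+0.085·T) = 0.1603 μm/a
  r_corr = 5.51 + 0.1603 = 5.67 μm/a
Ordering by μm/a: carbon steel (58.1) > zinc (5.67) > copper (2.16)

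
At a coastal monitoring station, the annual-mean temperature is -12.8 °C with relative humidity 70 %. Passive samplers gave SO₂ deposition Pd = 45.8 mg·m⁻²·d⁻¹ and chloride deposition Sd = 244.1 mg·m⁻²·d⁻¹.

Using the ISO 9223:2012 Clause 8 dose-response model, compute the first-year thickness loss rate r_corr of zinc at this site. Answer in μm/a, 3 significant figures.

r_corr = 0.967 μm/a

zinc: T≤10 °C ⇒ hinge +0.038·(-12.8−10) = -0.8664
  Pd branch = 0.0129·Pd^0.44·e^(0.046·RH+f) = 0.7303 μm/a
  Sd branch = 0.0175·Sd^0.57·e^(0.008·RH+0.085·T) = 0.2369 μm/a
  r_corr = 0.7303 + 0.2369 = 0.9673 μm/a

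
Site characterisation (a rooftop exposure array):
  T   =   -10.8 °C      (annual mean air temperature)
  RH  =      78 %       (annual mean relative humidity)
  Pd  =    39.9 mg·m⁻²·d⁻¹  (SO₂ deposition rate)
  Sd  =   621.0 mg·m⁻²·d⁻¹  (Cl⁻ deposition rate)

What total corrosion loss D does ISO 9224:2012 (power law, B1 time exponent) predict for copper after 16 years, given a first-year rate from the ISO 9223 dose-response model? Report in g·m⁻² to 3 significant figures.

copper: f(T) = +0.126·(T−10) [T≤10 °C] = -2.6208
  SO₂ term: 0.0053·39.9^0.26·exp(0.059·78-2.6208) = 0.1002
  Sd branch = 0.01025·Sd^0.27·e^(0.036·RH+0.049·T) = 0.5682 μm/a
  r_corr = 0.1002 + 0.5682 = 0.6685 μm/a
Long-term exponent b (ISO 9224 Table 2, B1) = 0.667
  D(16) = 0.6685 × 16^0.667 = 0.6685 × 6.355 = 4.248 μm
  Mass loss = 4.248 μm × 8.96 g/cm³ = 38.07 g·m⁻²

D(16) = 38.1 g·m⁻²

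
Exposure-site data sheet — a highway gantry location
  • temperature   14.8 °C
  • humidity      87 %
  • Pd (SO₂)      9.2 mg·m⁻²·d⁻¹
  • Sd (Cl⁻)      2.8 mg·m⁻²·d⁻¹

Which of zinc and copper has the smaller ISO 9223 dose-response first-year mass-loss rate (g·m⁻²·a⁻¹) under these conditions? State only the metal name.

zinc

zinc: temperature factor f = -0.071·(4.8) = -0.3408
  sulphur-dioxide contribution → 1.333 μm/a
  chloride contribution → 0.2221 μm/a
  ⇒ r_corr(zinc) = 1.555 μm/a
  mass loss = 1.555 μm/a × 7.14 g/cm³ = 11.1 g·m⁻²·a⁻¹
copper: f(T) = -0.080·(T−10) [T>10 °C] = -0.3840
  sulphur-dioxide contribution → 1.09 μm/a
  chloride contribution → 0.6406 μm/a
  total first-year rate 1.73 μm/a
  mass loss = 1.73 μm/a × 8.96 g/cm³ = 15.5 g·m⁻²·a⁻¹
Ordering by g·m⁻²·a⁻¹: copper (15.5) > zinc (11.1)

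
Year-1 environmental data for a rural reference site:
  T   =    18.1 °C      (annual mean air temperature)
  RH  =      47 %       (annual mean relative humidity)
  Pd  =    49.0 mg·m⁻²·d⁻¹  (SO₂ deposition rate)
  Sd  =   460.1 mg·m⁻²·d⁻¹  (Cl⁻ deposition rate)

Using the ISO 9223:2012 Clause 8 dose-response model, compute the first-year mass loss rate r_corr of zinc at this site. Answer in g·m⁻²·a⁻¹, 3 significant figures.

r_corr = 30.4 g·m⁻²·a⁻¹

zinc: T>10 °C ⇒ hinge -0.071·(18.1−10) = -0.5751
  sulphur-dioxide contribution → 0.3495 μm/a
  chloride contribution → 3.911 μm/a
  total first-year rate 4.261 μm/a
Convert to mass loss: 4.261 μm/a × 7.14 g/cm³ = 30.42 g·m⁻²·a⁻¹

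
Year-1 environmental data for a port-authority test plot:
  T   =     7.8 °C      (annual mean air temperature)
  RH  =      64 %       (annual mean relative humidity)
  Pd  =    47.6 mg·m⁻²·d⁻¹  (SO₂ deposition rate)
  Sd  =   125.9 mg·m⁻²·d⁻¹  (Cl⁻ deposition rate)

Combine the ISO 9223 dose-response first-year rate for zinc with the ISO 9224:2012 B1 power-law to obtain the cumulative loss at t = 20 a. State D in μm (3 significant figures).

D(20) = 24.3 μm

zinc: T≤10 °C ⇒ hinge +0.038·(7.8−10) = -0.0836
  sulphur-dioxide contribution → 1.233 μm/a
  chloride contribution → 0.892 μm/a
  ⇒ r_corr(zinc) = 2.125 μm/a
ISO 9224: D(t) = r_corr · t^b with b = 0.813 (zinc, B1)
  D(20) = 2.125 × 20^0.813 = 2.125 × 11.42 = 24.27 μm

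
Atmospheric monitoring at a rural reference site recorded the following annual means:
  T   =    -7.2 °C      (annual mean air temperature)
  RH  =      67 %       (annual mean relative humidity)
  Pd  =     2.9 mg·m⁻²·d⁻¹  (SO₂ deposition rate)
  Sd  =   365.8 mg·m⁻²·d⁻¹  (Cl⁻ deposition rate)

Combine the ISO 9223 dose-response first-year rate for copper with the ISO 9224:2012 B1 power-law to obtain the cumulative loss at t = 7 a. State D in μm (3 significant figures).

D(7) = 1.60 μm

copper: temperature factor f = +0.126·(-17.2) = -2.1672
  sulphur-dioxide contribution → 0.04169 μm/a
  chloride contribution → 0.3955 μm/a
  total first-year rate 0.4371 μm/a
ISO 9224: D(t) = r_corr · t^b with b = 0.667 (copper, B1)
  D(7) = 0.4371 × 7^0.667 = 0.4371 × 3.662 = 1.601 μm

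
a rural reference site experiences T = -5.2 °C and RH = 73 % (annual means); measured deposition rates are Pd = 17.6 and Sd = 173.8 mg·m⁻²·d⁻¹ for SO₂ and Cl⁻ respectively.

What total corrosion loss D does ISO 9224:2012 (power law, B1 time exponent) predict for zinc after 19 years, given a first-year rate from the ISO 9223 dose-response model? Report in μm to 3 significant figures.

D(19) = 12.2 μm

zinc: f(T) = +0.038·(T−10) [T≤10 °C] = -0.5776
  SO₂ term: 0.0129·17.6^0.44·exp(0.046·73-0.5776) = 0.7347
  Sd branch = 0.0175·Sd^0.57·e^(0.008·RH+0.085·T) = 0.3815 μm/a
  sum: 0.7347 + 0.3815 → r_corr = 1.116 μm/a
ISO 9224: D(t) = r_corr · t^b with b = 0.813 (zinc, B1)
  D(19) = 1.116 × 19^0.813 = 1.116 × 10.96 = 12.23 μm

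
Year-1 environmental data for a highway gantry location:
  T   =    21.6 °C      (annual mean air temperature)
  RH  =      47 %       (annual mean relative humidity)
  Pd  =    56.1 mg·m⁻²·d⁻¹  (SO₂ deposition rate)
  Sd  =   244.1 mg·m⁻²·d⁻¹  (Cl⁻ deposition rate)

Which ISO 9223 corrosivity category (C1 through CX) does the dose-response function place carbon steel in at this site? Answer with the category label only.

C4

carbon steel: T>10 °C ⇒ hinge -0.054·(21.6−10) = -0.6264
  Pd branch = 1.77·Pd^0.52·e^(0.02·RH+f) = 19.66 μm/a
  Sd branch = 0.102·Sd^0.62·e^(0.033·RH+0.04·T) = 34.49 μm/a
  r_corr = 19.66 + 34.49 = 54.15 μm/a
54.2 μm/a falls in (50, 80] for carbon steel → category C4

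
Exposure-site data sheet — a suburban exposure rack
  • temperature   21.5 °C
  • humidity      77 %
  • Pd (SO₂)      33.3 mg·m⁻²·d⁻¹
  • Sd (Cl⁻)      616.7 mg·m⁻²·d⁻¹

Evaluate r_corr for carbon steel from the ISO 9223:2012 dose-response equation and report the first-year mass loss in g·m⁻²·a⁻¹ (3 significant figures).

r_corr = 1.50e+03 g·m⁻²·a⁻¹

carbon steel: T>10 °C ⇒ hinge -0.054·(21.5−10) = -0.6210
  SO₂ term: 1.77·33.3^0.52·exp(0.02·77-0.6210) = 27.46
  Sd branch = 0.102·Sd^0.62·e^(0.033·RH+0.04·T) = 164.2 μm/a
  sum: 27.46 + 164.2 → r_corr = 191.7 μm/a
Convert to mass loss: 191.7 μm/a × 7.85 g/cm³ = 1505 g·m⁻²·a⁻¹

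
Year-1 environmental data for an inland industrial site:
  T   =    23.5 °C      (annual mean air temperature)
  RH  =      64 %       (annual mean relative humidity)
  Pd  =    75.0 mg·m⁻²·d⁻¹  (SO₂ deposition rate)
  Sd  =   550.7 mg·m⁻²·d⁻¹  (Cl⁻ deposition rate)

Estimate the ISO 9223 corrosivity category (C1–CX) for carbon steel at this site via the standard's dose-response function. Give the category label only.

carbon steel: f(T) = -0.054·(T−10) [T>10 °C] = -0.7290
  Pd branch = 1.77·Pd^0.52·e^(0.02·RH+f) = 28.99 μm/a
  Sd branch = 0.102·Sd^0.62·e^(0.033·RH+0.04·T) = 108 μm/a
  r_corr = 28.99 + 108 = 137 μm/a
ISO 9223 Table 2 (carbon steel): 80 < 137 ≤ 200 μm/a ⇒ C5

C5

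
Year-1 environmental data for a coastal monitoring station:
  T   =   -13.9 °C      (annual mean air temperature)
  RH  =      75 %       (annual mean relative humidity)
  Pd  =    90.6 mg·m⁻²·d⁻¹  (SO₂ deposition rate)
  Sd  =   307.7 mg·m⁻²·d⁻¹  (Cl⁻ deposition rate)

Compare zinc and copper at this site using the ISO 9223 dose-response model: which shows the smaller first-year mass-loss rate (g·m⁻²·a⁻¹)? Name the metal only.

copper

zinc: f(T) = +0.038·(T−10) [T≤10 °C] = -0.9082
  Pd branch = 0.0129·Pd^0.44·e^(0.046·RH+f) = 1.19 μm/a
  Sd branch = 0.0175·Sd^0.57·e^(0.008·RH+0.085·T) = 0.2563 μm/a
  sum: 1.19 + 0.2563 → r_corr = 1.446 μm/a
  mass loss = 1.446 μm/a × 7.14 g/cm³ = 10.33 g·m⁻²·a⁻¹
copper: temperature factor f = +0.126·(-23.9) = -3.0114
  Pd branch = 0.0053·Pd^0.26·e^(0.059·RH+f) = 0.07031 μm/a
  Cl⁻ term: 0.01025·307.7^0.27·exp(0.036·75+0.049·-13.9) = 0.3625
  r_corr = 0.07031 + 0.3625 = 0.4328 μm/a
  mass loss = 0.4328 μm/a × 8.96 g/cm³ = 3.878 g·m⁻²·a⁻¹
Ordering by g·m⁻²·a⁻¹: zinc (10.3) > copper (3.88)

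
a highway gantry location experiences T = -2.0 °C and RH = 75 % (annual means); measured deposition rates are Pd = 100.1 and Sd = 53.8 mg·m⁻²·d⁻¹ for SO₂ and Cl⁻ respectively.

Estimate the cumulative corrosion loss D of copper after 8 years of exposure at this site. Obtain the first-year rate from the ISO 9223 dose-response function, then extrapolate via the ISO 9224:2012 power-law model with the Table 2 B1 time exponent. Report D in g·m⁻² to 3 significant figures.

D(8) = 26.1 g·m⁻²

copper: temperature factor f = +0.126·(-12.0) = -1.5120
  Pd branch = 0.0053·Pd^0.26·e^(0.059·RH+f) = 0.3232 μm/a
  Cl⁻ term: 0.01025·53.8^0.27·exp(0.036·75+0.049·-2.0) = 0.4056
  r_corr = 0.3232 + 0.4056 = 0.7288 μm/a
Power-law: D(8) = r_corr · 8^0.667
  D(8) = 0.7288 × 8^0.667 = 0.7288 × 4.003 = 2.917 μm
  Mass loss = 2.917 μm × 8.96 g/cm³ = 26.14 g·m⁻²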